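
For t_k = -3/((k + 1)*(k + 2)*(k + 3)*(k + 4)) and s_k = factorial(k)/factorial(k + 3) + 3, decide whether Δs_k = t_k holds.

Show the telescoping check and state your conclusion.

Valid — Δs_k = t_k.

s_(k+1) = factorial(k + 1)/factorial(k + 4) + 3
s_(k+1) − s_k = -3/((k + 1)*(k + 2)*(k + 3)*(k + 4))
(s_(k+1) − s_k) − t_k = 0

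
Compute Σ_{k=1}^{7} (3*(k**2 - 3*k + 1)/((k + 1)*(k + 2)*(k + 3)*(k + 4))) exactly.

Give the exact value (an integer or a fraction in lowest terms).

Compute t_(k+1)/t_k: get (k**3 - 2*k - 1)/(k**3 + 2*k**2 - 14*k + 5).
A = k + 1, B = k + 5, C = k**2 - 3*k + 1.
Set up (k + 1)·f(k+1) − (k + 4)·f(k) − (k**2 - 3*k + 1) = 0.
From deg A=1, deg B=1, deg C=2: d=3.
Solve for f: f(k) = k*(k**2 - 3*k + 11)/9 (degree 3 ≤ 3).
So s_k = (B(k−1)f/C)·t_k = (k*(k + 4)*(k**2 - 3*k + 11)/(9*(k**2 - 3*k + 1)))·t_k = k*(k**2 - 3*k + 11)/(3*(k + 1)*(k + 2)*(k + 3)).
Verify: 3*(k**2 - 3*k + 1)/(k**4 + 10*k**3 + 35*k**2 + 50*k + 24) matches t_k.
Sum = s_(8) − s_(1); s_(8) = 68/495, s_(1) = 1/8 ⇒ 49/3960.

Σ = 49/3960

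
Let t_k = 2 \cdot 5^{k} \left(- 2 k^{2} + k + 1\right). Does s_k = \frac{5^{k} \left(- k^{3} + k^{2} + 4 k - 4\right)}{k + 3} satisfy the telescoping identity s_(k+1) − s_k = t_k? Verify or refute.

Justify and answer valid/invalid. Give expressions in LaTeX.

Invalid: residual \frac{5^{k} \left(4 k^{3} + 9 k^{2} - 5 k - 8\right)}{k^{2} + 7 k + 12} ≠ 0.

s_(k+1) = 5**(k + 1)*k*(-k**2 - 2*k + 3)/(k + 4)
s_(k+1) − s_k = 5**k*(-4*k**4 - 22*k**3 - 23*k**2 + 33*k + 16)/(k**2 + 7*k + 12)
(s_(k+1) − s_k) − t_k = 5**k*(4*k**3 + 9*k**2 - 5*k - 8)/(k**2 + 7*k + 12)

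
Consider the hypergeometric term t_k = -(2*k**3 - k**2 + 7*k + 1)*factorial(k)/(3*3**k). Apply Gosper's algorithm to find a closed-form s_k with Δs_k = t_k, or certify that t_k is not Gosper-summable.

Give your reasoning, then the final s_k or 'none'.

r(k) = (k + 1)*(7*k + 2*(k + 1)**3 - (k + 1)**2 + 8)/(3*(2*k**3 - k**2 + 7*k + 1)) after simplifying.
Normal form (A,B,C) = (k/3 + 1/3, 1, k**3 - k**2/2 + 7*k/2 + 1/2).
Solve (k/3 + 1/3)·f(k+1) − (1)·f(k) = k**3 - k**2/2 + 7*k/2 + 1/2.
Degrees (1,0,3) ⇒ d ≤ 2.
Solve for f: f(k) = 3*k*(2*k - 1)/2 (degree 2 ≤ 2).
Get s_k = R·t_k = -k*(2*k - 1)*factorial(k)/3**k with R(k) = B(k−1)f(k)/C(k) = 3*k*(2*k - 1)/(2*k**3 - k**2 + 7*k + 1).
s_(k+1) − s_k = -(2*k**3 - k**2 + 7*k + 1)*factorial(k)/(3*3**k) = t_k.

s_k = -k*(2*k - 1)*factorial(k)/3**k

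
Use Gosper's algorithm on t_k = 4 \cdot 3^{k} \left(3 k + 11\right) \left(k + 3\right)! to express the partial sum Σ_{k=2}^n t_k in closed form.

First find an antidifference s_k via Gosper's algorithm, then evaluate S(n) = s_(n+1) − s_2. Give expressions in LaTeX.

Step 1: r(k) = 3*(k + 4)*(3*k + 14)/(3*k + 11).
Gosper form: A/B · C(k+1)/C(k) with A=3*k + 12, B=1, C=k + 11/3.
Set up (3*k + 12)·f(k+1) − (1)·f(k) − (k + 11/3) = 0.
From deg A=1, deg B=0, deg C=1: d=0.
A polynomial solution: f(k) = 1/3.
R(k) = B(k−1)·f(k)/C(k) = 1/(3*k + 11); s_k = R·t_k = 4*3**k*factorial(k + 3).
Check: Δs_k = 4*3**k*(3*k + 11)*factorial(k + 3). ✓
Telescope: S(n) = s_(n+1) − s_(2) = 12*3**n*factorial(n + 4) − (4320) = 12*3**n*factorial(n + 4) - 4320.

S(n) = 12 \cdot 3^{n} \left(n + 4\right)! - 4320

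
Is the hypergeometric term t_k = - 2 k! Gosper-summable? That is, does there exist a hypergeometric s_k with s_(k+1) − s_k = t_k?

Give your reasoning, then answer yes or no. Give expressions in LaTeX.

No; the degree bound rules out any f.

Compute t_(k+1)/t_k: get k + 1.
Gosper form: A/B · C(k+1)/C(k) with A=k + 1, B=1, C=1.
Key eq: (k + 1)·f(k+1) = (1)·f(k) + (1).
deg f ≤ -1 (via 1,0,0).
Bound -1 < 0, so the key equation has no polynomial solution.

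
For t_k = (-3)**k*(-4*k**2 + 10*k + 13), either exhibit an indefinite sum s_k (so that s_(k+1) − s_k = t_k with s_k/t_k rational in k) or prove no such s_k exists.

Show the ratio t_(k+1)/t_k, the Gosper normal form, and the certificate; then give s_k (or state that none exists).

s_k = (-3)**k*(k**2 - 4*k - 1)

t_(k+1)/t_k = 3*(-4*k**2 + 2*k + 19)/(4*k**2 - 10*k - 13).
So A=-3 and B=1, with C=k**2 - 5*k/2 - 13/4.
Need (-3)·f(k+1) − (1)·f(k) = k**2 - 5*k/2 - 13/4.
Degrees (0,0,2) ⇒ d ≤ 2.
Solving with deg f ≤ 2: f(k) = -(k**2 - 4*k - 1)/4.
So s_k = (B(k−1)f/C)·t_k = (-(k**2 - 4*k - 1)/(4*k**2 - 10*k - 13))·t_k = (-3)**k*(k**2 - 4*k - 1).
Δs = (-3)**k*(-4*k**2 + 10*k + 13), as required.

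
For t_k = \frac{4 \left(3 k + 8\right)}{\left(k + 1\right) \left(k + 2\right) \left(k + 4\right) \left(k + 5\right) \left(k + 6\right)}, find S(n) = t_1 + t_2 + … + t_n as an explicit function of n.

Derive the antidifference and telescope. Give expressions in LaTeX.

Compute t_(k+1)/t_k: get (k + 1)*(k + 4)*(3*k + 11)/((k + 3)*(k + 7)*(3*k + 8)).
Factor: A=k + 1; B=k + 7; C=k**2 + 17*k/3 + 8.
Set up (k + 1)·f(k+1) − (k + 6)·f(k) − (k**2 + 17*k/3 + 8) = 0.
From deg A=1, deg B=1, deg C=2: d=5.
Solving with deg f ≤ 5: f(k) = k*(k + 2)*(k + 3)*(k**2 + 10*k + 29)/60.
Certificate R = B(k−1)f/C = k*(k + 2)*(k + 6)*(k**2 + 10*k + 29)/(20*(3*k + 8)) gives s_k = k*(k**2 + 10*k + 29)/(5*(k**3 + 10*k**2 + 29*k + 20)).
Δs = 4*(3*k + 8)/(k**5 + 18*k**4 + 121*k**3 + 372*k**2 + 508*k + 240), as required.
Telescope: S(n) = s_(n+1) − s_(1) = (n**3 + 13*n**2 + 52*n + 40)/(5*(n**3 + 13*n**2 + 52*n + 60)) − (2/15) = n*(n**2 + 13*n + 52)/(15*(n**3 + 13*n**2 + 52*n + 60)).

S(n) = \frac{n \left(n^{2} + 13 n + 52\right)}{15 \left(n^{3} + 13 n^{2} + 52 n + 60\right)}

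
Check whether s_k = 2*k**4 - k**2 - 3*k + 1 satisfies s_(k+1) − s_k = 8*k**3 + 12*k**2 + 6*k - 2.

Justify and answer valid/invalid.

s_(k+1) = -3*k + 2*(k + 1)**4 - (k + 1)**2 - 2
s_(k+1) − s_k = 8*k**3 + 12*k**2 + 6*k - 2
(s_(k+1) − s_k) − t_k = 0

valid (s_(k+1) − s_k reduces to t_k)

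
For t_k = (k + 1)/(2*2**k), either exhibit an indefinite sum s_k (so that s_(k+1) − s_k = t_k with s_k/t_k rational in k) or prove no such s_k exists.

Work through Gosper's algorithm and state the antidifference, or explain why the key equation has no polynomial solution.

Step 1: r(k) = (k + 2)/(2*(k + 1)).
Gosper form: A/B · C(k+1)/C(k) with A=1/2, B=1, C=k + 1.
Set up (1/2)·f(k+1) − (1)·f(k) − (k + 1) = 0.
deg f ≤ 1 (via 0,0,1).
Solving with deg f ≤ 1: f(k) = -2*(k + 2).
Get s_k = R·t_k = (-k - 2)/2**k with R(k) = B(k−1)f(k)/C(k) = -2*(k + 2)/(k + 1).
s_(k+1) − s_k = (k + 1)/(2*2**k) = t_k.

s_k = (-k - 2)/2**k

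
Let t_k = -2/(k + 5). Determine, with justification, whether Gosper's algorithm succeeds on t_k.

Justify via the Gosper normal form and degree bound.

Step 1: r(k) = (k + 5)/(k + 6).
Factor: A=k + 5; B=k + 6; C=1.
Solve (k + 5)·f(k+1) − (k + 5)·f(k) = 1.
deg f ≤ 0 (via 1,1,0).
f = c0 ⇒ A·f(k+1) − B(k−1)·f(k) − C = -1. The system {-1 = 0} is inconsistent; no antidifference.

No. Not Gosper-summable.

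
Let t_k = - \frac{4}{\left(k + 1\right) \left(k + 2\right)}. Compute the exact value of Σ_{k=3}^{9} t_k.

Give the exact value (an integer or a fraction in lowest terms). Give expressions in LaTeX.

Σ = -7/11

r(k) = (k + 1)/(k + 3) after simplifying.
Factor: A=k + 1; B=k + 3; C=1.
f must satisfy (k + 1)·f(k+1) − (k + 2)·f(k) = 1.
d = 1 from the (1,1,0) case.
Match coefficients ⇒ f(k) = k.
Then R = B(k−1)f/C = k*(k + 2), so s_k = R(k)·t_k = -4*k/(k + 1).
Verify: -4/(k**2 + 3*k + 2) matches t_k.
Telescoping: Σ = s_(10) − s_(3) = -40/11 − (-3) = -7/11.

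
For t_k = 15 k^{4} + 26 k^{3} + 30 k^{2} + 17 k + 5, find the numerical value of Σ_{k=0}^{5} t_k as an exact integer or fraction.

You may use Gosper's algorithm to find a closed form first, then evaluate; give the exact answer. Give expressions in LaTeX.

Σ = 22470

t_(k+1)/t_k = (15*k**4 + 86*k**3 + 198*k**2 + 215*k + 93)/(15*k**4 + 26*k**3 + 30*k**2 + 17*k + 5).
A = 1, B = 1, C = k**4 + 26*k**3/15 + 2*k**2 + 17*k/15 + 1/3.
Solve (1)·f(k+1) − (1)·f(k) = k**4 + 26*k**3/15 + 2*k**2 + 17*k/15 + 1/3.
From deg A=0, deg B=0, deg C=4: d=5.
Solve for f: f(k) = k*(3*k**4 - k**3 + 2*k**2 + 1)/15 (degree 5 ≤ 5).
Get s_k = R·t_k = 3*k**5 - k**4 + 2*k**3 + k with R(k) = B(k−1)f(k)/C(k) = k*(3*k**4 - k**3 + 2*k**2 + 1)/(15*k**4 + 26*k**3 + 30*k**2 + 17*k + 5).
s_(k+1) − s_k = 15*k**4 + 26*k**3 + 30*k**2 + 17*k + 5 = t_k.
Evaluate s at k=6 and k=0: 22470 and 0; difference 22470.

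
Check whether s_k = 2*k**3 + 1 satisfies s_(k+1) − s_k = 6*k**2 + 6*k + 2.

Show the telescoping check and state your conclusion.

s_(k+1) = 2*(k + 1)**3 + 1
s_(k+1) − s_k = -2*k**3 + 2*(k + 1)**3
(s_(k+1) − s_k) − t_k = 0

valid; difference matches t_k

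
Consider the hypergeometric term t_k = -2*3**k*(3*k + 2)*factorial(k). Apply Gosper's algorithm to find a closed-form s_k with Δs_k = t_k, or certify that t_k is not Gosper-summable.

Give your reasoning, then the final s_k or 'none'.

s_k = -2*3**k*factorial(k)

t_(k+1)/t_k = 3*(k + 1)*(3*k + 5)/(3*k + 2).
Factor: A=3*k + 3; B=1; C=k + 2/3.
Set up (3*k + 3)·f(k+1) − (1)·f(k) − (k + 2/3) = 0.
Bound: deg f ≤ 0.
Coefficient equations give f(k) = 1/3.
So s_k = (B(k−1)f/C)·t_k = (1/(3*k + 2))·t_k = -2*3**k*factorial(k).
Check: Δs_k = -2*3**k*(3*k + 2)*factorial(k). ✓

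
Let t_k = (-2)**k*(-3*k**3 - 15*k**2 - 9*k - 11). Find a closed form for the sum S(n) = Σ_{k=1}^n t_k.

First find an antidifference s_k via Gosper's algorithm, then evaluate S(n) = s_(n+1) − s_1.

Compute t_(k+1)/t_k: get 2*(-3*k**3 - 24*k**2 - 48*k - 38)/(3*k**3 + 15*k**2 + 9*k + 11).
A = -2, B = 1, C = k**3 + 5*k**2 + 3*k + 11/3.
Solve (-2)·f(k+1) − (1)·f(k) = k**3 + 5*k**2 + 3*k + 11/3.
Bound: deg f ≤ 3.
Match coefficients ⇒ f(k) = -(k**3 + 3*k**2 - 3*k + 3)/3.
Then R = B(k−1)f/C = -(k**3 + 3*k**2 - 3*k + 3)/(3*k**3 + 15*k**2 + 9*k + 11), so s_k = R(k)·t_k = (-2)**k*(k**3 + 3*k**2 - 3*k + 3).
Verify: (-2)**k*(-3*k**3 - 15*k**2 - 9*k - 11) matches t_k.
Evaluate: s_(n+1) = (-2)**(n + 1)*(n**3 + 6*n**2 + 6*n + 4); subtract s_(1) = -8 ⇒ S(n) = -2*(-2)**n*n**3 - 12*(-2)**n*n**2 - 12*(-2)**n*n - 8*(-2)**n + 8.

S(n) = -2*(-2)**n*n**3 - 12*(-2)**n*n**2 - 12*(-2)**n*n - 8*(-2)**n + 8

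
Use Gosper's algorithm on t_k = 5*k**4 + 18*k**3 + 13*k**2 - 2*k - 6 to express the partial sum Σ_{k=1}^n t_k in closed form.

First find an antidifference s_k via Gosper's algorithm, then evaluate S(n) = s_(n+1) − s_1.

Step 1: r(k) = (5*k**4 + 38*k**3 + 97*k**2 + 98*k + 28)/(5*k**4 + 18*k**3 + 13*k**2 - 2*k - 6).
Gosper form: A/B · C(k+1)/C(k) with A=1, B=1, C=k**4 + 18*k**3/5 + 13*k**2/5 - 2*k/5 - 6/5.
Set up (1)·f(k+1) − (1)·f(k) − (k**4 + 18*k**3/5 + 13*k**2/5 - 2*k/5 - 6/5) = 0.
d = 5 from the (0,0,4) case.
Match coefficients ⇒ f(k) = k*(k**4 + 2*k**3 - 3*k**2 - 3*k - 3)/5.
Get s_k = R·t_k = k*(k**4 + 2*k**3 - 3*k**2 - 3*k - 3) with R(k) = B(k−1)f(k)/C(k) = k*(k**4 + 2*k**3 - 3*k**2 - 3*k - 3)/(5*k**4 + 18*k**3 + 13*k**2 - 2*k - 6).
Δs = 5*k**4 + 18*k**3 + 13*k**2 - 2*k - 6, as required.
Σ_(k=1)^n t_k = s_(n+1) − s_(1) = (n**5 + 7*n**4 + 15*n**3 + 10*n**2 - 5*n - 6) − (-6), i.e. n*(n**4 + 7*n**3 + 15*n**2 + 10*n - 5).

S(n) = n*(n**4 + 7*n**3 + 15*n**2 + 10*n - 5)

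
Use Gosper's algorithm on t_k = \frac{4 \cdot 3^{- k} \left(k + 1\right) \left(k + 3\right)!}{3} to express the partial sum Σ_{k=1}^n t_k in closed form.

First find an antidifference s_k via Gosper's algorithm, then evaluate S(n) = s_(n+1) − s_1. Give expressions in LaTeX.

S(n) = -32 + \frac{4 \cdot 3^{- n} \left(n + 4\right)!}{3}

Ratio r(k) = (k + 2)*(k + 4)/(3*(k + 1)).
Normal form (A,B,C) = (k/3 + 4/3, 1, k + 1).
Solve (k/3 + 4/3)·f(k+1) − (1)·f(k) = k + 1.
Bound: deg f ≤ 0.
Coefficient equations give f(k) = 3.
Certificate R = B(k−1)f/C = 3/(k + 1) gives s_k = 4*factorial(k + 3)/3**k.
Verify: 4*(k + 1)*factorial(k + 3)/(3*3**k) matches t_k.
Telescope: S(n) = s_(n+1) − s_(1) = 4*3**(-n - 1)*factorial(n + 4) − (32) = -32 + 4*factorial(n + 4)/(3*3**n).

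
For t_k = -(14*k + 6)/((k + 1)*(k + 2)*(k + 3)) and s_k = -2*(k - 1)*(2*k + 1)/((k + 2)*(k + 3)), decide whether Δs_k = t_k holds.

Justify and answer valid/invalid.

Invalid: residual 8*(-k**2 + 4*k + 2)/(k**4 + 10*k**3 + 35*k**2 + 50*k + 24) ≠ 0.

s_(k+1) = -2*k*(2*k + 3)/((k + 3)*(k + 4))
s_(k+1) − s_k = 2*(-11*k - 4)/(k**3 + 9*k**2 + 26*k + 24)
(s_(k+1) − s_k) − t_k = 8*(-k**2 + 4*k + 2)/(k**4 + 10*k**3 + 35*k**2 + 50*k + 24)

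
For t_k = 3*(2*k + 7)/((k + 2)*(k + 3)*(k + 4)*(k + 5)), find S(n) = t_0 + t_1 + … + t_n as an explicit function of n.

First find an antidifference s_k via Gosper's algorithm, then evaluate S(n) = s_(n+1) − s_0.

The ratio is (k + 2)*(2*k + 9)/((k + 6)*(2*k + 7)).
Gosper form: A/B · C(k+1)/C(k) with A=k + 2, B=k + 6, C=k + 7/2.
Need (k + 2)·f(k+1) − (k + 5)·f(k) = k + 7/2.
d = 3 from the (1,1,1) case.
Solve for f: f(k) = k*(k + 3)*(k + 6)/16 (degree 3 ≤ 3).
Get s_k = R·t_k = 3*k*(k + 6)/(8*(k**2 + 6*k + 8)) with R(k) = B(k−1)f(k)/C(k) = k*(k + 3)*(k + 5)*(k + 6)/(8*(2*k + 7)).
s_(k+1) − s_k = 3*(2*k + 7)/(k**4 + 14*k**3 + 71*k**2 + 154*k + 120) = t_k.
s_(n+1) = 3*(n**2 + 8*n + 7)/(8*(n**2 + 8*n + 15)) and s_(0) = 0, so S(n) = 3*(n**2 + 8*n + 7)/(8*(n**2 + 8*n + 15)).

S(n) = 3*(n**2 + 8*n + 7)/(8*(n**2 + 8*n + 15))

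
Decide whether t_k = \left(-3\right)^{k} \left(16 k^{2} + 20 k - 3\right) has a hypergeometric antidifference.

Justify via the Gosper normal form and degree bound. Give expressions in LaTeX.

Ratio r(k) = 3*(-16*k**2 - 52*k - 33)/(16*k**2 + 20*k - 3).
Gosper form: A/B · C(k+1)/C(k) with A=-3, B=1, C=k**2 + 5*k/4 - 3/16.
Set up (-3)·f(k+1) − (1)·f(k) − (k**2 + 5*k/4 - 3/16) = 0.
From deg A=0, deg B=0, deg C=2: d=2.
Match coefficients ⇒ f(k) = -(k - 1)*(4*k + 3)/16.
Certificate R = B(k−1)f/C = -(k - 1)*(4*k + 3)/(16*k**2 + 20*k - 3) gives s_k = (-3)**k*(-4*k**2 + k + 3).
Check: Δs_k = (-3)**k*(16*k**2 + 20*k - 3). ✓

Yes. s_k = \left(-3\right)^{k} \left(- 4 k^{2} + k + 3\right).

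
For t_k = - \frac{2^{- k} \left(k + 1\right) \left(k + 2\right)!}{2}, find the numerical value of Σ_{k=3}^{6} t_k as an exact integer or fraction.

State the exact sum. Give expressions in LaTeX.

Σ = -2820

t_(k+1)/t_k = (k + 2)*(k + 3)/(2*(k + 1)).
So A=k/2 + 3/2 and B=1, with C=k + 1.
Need (k/2 + 3/2)·f(k+1) − (1)·f(k) = k + 1.
d = 0 from the (1,0,1) case.
Coefficient equations give f(k) = 2.
Get s_k = R·t_k = -factorial(k + 2)/2**k with R(k) = B(k−1)f(k)/C(k) = 2/(k + 1).
Check: Δs_k = -(k + 1)*factorial(k + 2)/(2*2**k). ✓
Σ_(k=3)^(6) t_k = s_(7) − s_(3) = -2835 − (-15) = -2820.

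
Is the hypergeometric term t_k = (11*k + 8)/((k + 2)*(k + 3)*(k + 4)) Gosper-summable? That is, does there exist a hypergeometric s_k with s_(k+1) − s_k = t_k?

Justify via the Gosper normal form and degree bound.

Yes. s_k = k*(5*k + 3)/(2*(k + 2)*(k + 3)).

The ratio is (k + 2)*(11*k + 19)/((k + 5)*(11*k + 8)).
Normal form (A,B,C) = (k + 2, k + 5, k + 8/11).
Set up (k + 2)·f(k+1) − (k + 4)·f(k) − (k + 8/11) = 0.
From deg A=1, deg B=1, deg C=1: d=2.
Solving with deg f ≤ 2: f(k) = k*(5*k + 3)/22.
Certificate R = B(k−1)f/C = k*(k + 4)*(5*k + 3)/(2*(11*k + 8)) gives s_k = k*(5*k + 3)/(2*(k + 2)*(k + 3)).
s_(k+1) − s_k = (11*k + 8)/(k**3 + 9*k**2 + 26*k + 24) = t_k.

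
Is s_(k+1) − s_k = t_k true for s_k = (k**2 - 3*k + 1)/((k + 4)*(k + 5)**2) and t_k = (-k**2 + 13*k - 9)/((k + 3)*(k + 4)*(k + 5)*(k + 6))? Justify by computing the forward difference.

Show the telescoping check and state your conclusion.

s_(k+1) = (-3*k + (k + 1)**2 - 2)/((k + 5)*(k + 6)**2)
s_(k+1) − s_k = (-k**3 + 9*k**2 + 67*k - 56)/(k**5 + 26*k**4 + 269*k**3 + 1384*k**2 + 3540*k + 3600)
(s_(k+1) − s_k) − t_k = 2*(2*k**3 - 5*k**2 - 73*k + 51)/(k**6 + 29*k**5 + 347*k**4 + 2191*k**3 + 7692*k**2 + 14220*k + 10800)

Invalid: residual 2*(2*k**3 - 5*k**2 - 73*k + 51)/(k**6 + 29*k**5 + 347*k**4 + 2191*k**3 + 7692*k**2 + 14220*k + 10800) ≠ 0.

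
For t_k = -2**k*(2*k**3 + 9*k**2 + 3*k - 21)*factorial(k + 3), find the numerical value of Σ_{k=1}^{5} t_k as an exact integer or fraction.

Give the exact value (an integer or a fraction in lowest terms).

r(k) = 2*(2*k**4 + 23*k**3 + 87*k**2 + 101*k - 28)/(2*k**3 + 9*k**2 + 3*k - 21) after simplifying.
A = 2*k + 8, B = 1, C = k**3 + 9*k**2/2 + 3*k/2 - 21/2.
Solve (2*k + 8)·f(k+1) − (1)·f(k) = k**3 + 9*k**2/2 + 3*k/2 - 21/2.
From deg A=1, deg B=0, deg C=3: d=2.
Solving with deg f ≤ 2: f(k) = (k**2 - k - 3)/2.
Certificate R = B(k−1)f/C = (k**2 - k - 3)/(2*k**3 + 9*k**2 + 3*k - 21) gives s_k = 2**k*(-k**2 + k + 3)*factorial(k + 3).
Verify: -2**k*(2*k**3 + 9*k**2 + 3*k - 21)*factorial(k + 3) matches t_k.
Evaluate s at k=6 and k=1: -627056640 and 144; difference -627056784.

Σ = -627056784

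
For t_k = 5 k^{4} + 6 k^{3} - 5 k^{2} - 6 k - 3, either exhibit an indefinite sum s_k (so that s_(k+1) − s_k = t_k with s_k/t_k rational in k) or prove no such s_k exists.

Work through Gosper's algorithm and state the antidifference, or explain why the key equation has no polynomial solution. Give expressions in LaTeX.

t_(k+1)/t_k = (5*k**4 + 26*k**3 + 43*k**2 + 22*k - 3)/(5*k**4 + 6*k**3 - 5*k**2 - 6*k - 3).
A = 1, B = 1, C = k**4 + 6*k**3/5 - k**2 - 6*k/5 - 3/5.
f must satisfy (1)·f(k+1) − (1)·f(k) = k**4 + 6*k**3/5 - k**2 - 6*k/5 - 3/5.
d = 5 from the (0,0,4) case.
Match coefficients ⇒ f(k) = k*(k**4 - k**3 - 3*k**2 + k - 1)/5.
Get s_k = R·t_k = k*(k**4 - k**3 - 3*k**2 + k - 1) with R(k) = B(k−1)f(k)/C(k) = k*(k**4 - k**3 - 3*k**2 + k - 1)/(5*k**4 + 6*k**3 - 5*k**2 - 6*k - 3).
Δs = 5*k**4 + 6*k**3 - 5*k**2 - 6*k - 3, as required.

s_k = k \left(k^{4} - k^{3} - 3 k^{2} + k - 1\right)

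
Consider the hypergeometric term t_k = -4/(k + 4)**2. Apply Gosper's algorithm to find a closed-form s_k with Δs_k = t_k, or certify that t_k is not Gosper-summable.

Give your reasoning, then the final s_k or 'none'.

Compute t_(k+1)/t_k: get (k + 4)**2/(k + 5)**2.
So A=k**2 + 8*k + 16 and B=k**2 + 10*k + 25, with C=1.
Need (k**2 + 8*k + 16)·f(k+1) − (k**2 + 8*k + 16)·f(k) = 1.
deg f ≤ 0 (via 2,2,0).
Put f(k) = c0: A·f(k+1) − B(k−1)·f(k) − C = -1; need -1 = 0 — inconsistent ⇒ no f, not summable.

no hypergeometric antidifference exists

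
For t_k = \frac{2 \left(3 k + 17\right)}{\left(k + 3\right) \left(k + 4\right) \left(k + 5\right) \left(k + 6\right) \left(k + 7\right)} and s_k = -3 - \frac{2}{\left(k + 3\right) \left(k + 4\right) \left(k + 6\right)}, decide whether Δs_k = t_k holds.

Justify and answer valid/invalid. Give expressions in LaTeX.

valid; difference matches t_k

s_(k+1) = -3 - 2/((k + 4)*(k + 5)*(k + 7))
s_(k+1) − s_k = 2*(3*k + 17)/(k**5 + 25*k**4 + 245*k**3 + 1175*k**2 + 2754*k + 2520)
(s_(k+1) − s_k) − t_k = 0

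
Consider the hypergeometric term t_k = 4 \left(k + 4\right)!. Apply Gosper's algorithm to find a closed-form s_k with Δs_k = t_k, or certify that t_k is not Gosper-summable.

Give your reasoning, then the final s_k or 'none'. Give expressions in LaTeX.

Ratio r(k) = k + 5.
Factor: A=k + 5; B=1; C=1.
Set up (k + 5)·f(k+1) − (1)·f(k) − (1) = 0.
Bound: deg f ≤ -1.
Bound -1 < 0, so the key equation has no polynomial solution.

not Gosper-summable; s_k does not exist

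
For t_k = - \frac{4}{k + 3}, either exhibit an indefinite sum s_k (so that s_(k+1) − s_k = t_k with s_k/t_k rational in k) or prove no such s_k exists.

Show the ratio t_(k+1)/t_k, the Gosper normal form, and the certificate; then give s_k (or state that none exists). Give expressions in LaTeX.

no hypergeometric antidifference exists

t_(k+1)/t_k = (k + 3)/(k + 4).
Gosper form: A/B · C(k+1)/C(k) with A=k + 3, B=k + 4, C=1.
Need (k + 3)·f(k+1) − (k + 3)·f(k) = 1.
Degrees (1,1,0) ⇒ d ≤ 0.
Write f(k) = c0. Then LHS − RHS = -1, requiring -1 = 0: contradictory. No certificate.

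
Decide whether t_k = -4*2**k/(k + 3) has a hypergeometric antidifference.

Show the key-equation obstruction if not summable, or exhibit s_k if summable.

No — t_k has no hypergeometric antidifference.

t_(k+1)/t_k = 2*(k + 3)/(k + 4).
Normal form (A,B,C) = (2*k + 6, k + 4, 1).
Need (2*k + 6)·f(k+1) − (k + 3)·f(k) = 1.
From deg A=1, deg B=1, deg C=0: d=-1.
deg f ≤ -1 is impossible — no certificate.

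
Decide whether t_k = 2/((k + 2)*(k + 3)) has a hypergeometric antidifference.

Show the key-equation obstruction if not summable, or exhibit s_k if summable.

Step 1: r(k) = (k + 2)/(k + 4).
A = k + 2, B = k + 4, C = 1.
Solve (k + 2)·f(k+1) − (k + 3)·f(k) = 1.
Degrees (1,1,0) ⇒ d ≤ 1.
Match coefficients ⇒ f(k) = k/2.
Certificate R = B(k−1)f/C = k*(k + 3)/2 gives s_k = k/(k + 2).
Δs = 2/(k**2 + 5*k + 6), as required.

Yes. s_k = k/(k + 2).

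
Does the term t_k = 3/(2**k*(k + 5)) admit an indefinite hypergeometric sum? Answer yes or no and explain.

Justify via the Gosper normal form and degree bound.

The ratio is (k + 5)/(2*(k + 6)).
Take A(k)=k/2 + 5/2, B(k)=k + 6, C(k)=1.
Need (k/2 + 5/2)·f(k+1) − (k + 5)·f(k) = 1.
Bound: deg f ≤ -1.
Bound -1 < 0, so the key equation has no polynomial solution.

No — negative degree bound, so no certificate f.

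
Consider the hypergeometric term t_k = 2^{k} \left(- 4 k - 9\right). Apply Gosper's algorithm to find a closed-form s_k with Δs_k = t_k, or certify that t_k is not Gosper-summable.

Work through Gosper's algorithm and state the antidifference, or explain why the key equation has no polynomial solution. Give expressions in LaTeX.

s_k = 2^{k} \left(- 4 k - 1\right)

The ratio is 2*(4*k + 13)/(4*k + 9).
Gosper form: A/B · C(k+1)/C(k) with A=2, B=1, C=k + 9/4.
Key eq: (2)·f(k+1) = (1)·f(k) + (k + 9/4).
deg f ≤ 1 (via 0,0,1).
A polynomial solution: f(k) = (4*k + 1)/4.
R(k) = B(k−1)·f(k)/C(k) = (4*k + 1)/(4*k + 9); s_k = R·t_k = 2**k*(-4*k - 1).
Verify: 2**k*(-4*k - 9) matches t_k.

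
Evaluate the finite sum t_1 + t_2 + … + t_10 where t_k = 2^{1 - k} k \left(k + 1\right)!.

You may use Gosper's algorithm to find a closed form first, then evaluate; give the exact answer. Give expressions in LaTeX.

r(k) = (k + 1)*(k + 2)/(2*k) after simplifying.
So A=k/2 + 1 and B=1, with C=k.
Key eq: (k/2 + 1)·f(k+1) = (1)·f(k) + (k).
Degrees (1,0,1) ⇒ d ≤ 0.
Solve for f: f(k) = 2 (degree 0 ≤ 0).
Get s_k = R·t_k = 2**(2 - k)*factorial(k + 1) with R(k) = B(k−1)f(k)/C(k) = 2/k.
s_(k+1) − s_k = 2**(1 - k)*k*factorial(k + 1) = t_k.
Σ_(k=1)^(10) t_k = s_(11) − s_(1) = 935550 − (4) = 935546.

Σ = 935546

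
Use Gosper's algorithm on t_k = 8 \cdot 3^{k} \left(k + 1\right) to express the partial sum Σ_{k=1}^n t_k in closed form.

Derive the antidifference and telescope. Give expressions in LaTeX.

S(n) = 12 \cdot 3^{n} n + 6 \cdot 3^{n} - 6

Ratio r(k) = 3*(k + 2)/(k + 1).
Take A(k)=3, B(k)=1, C(k)=k + 1.
Key eq: (3)·f(k+1) = (1)·f(k) + (k + 1).
Degrees (0,0,1) ⇒ d ≤ 1.
A polynomial solution: f(k) = (2*k - 1)/4.
Then R = B(k−1)f/C = (2*k - 1)/(4*(k + 1)), so s_k = R(k)·t_k = 3**k*(4*k - 2).
Δs = 8*3**k*(k + 1), as required.
s_(n+1) = 3**(n + 1)*(4*n + 2) and s_(1) = 6, so S(n) = 12*3**n*n + 6*3**n - 6.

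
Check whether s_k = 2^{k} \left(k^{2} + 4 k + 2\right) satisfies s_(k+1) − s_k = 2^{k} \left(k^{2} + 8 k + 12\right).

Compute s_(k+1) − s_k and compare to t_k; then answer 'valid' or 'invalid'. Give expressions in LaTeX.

valid (s_(k+1) − s_k reduces to t_k)

s_(k+1) = 2**(k + 1)*(k**2 + 6*k + 7)
s_(k+1) − s_k = 2**k*(k**2 + 8*k + 12)
(s_(k+1) − s_k) − t_k = 0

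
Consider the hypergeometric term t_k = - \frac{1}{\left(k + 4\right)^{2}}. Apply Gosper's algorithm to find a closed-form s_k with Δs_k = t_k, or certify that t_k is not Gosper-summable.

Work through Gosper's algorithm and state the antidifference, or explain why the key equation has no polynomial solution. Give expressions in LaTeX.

Step 1: r(k) = (k + 4)**2/(k + 5)**2.
Gosper form: A/B · C(k+1)/C(k) with A=k**2 + 8*k + 16, B=k**2 + 10*k + 25, C=1.
f must satisfy (k**2 + 8*k + 16)·f(k+1) − (k**2 + 8*k + 16)·f(k) = 1.
deg f ≤ 0 (via 2,2,0).
Write f(k) = c0. Then LHS − RHS = -1, requiring -1 = 0: contradictory. No certificate.

no hypergeometric antidifference exists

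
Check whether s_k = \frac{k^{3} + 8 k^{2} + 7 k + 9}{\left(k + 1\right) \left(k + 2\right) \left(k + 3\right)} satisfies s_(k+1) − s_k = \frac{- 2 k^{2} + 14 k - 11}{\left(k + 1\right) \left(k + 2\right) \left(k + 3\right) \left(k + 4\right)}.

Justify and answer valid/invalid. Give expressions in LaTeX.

Valid: the claim telescopes to t_k.

s_(k+1) = (7*k + (k + 1)**3 + 8*(k + 1)**2 + 16)/((k + 2)*(k + 3)*(k + 4))
s_(k+1) − s_k = (-2*k**2 + 14*k - 11)/(k**4 + 10*k**3 + 35*k**2 + 50*k + 24)
(s_(k+1) − s_k) − t_k = 0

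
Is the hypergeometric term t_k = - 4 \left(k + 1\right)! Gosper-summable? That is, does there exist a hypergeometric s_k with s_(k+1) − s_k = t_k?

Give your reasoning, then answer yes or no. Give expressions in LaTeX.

No. Not Gosper-summable.

The ratio is k + 2.
Factor: A=k + 2; B=1; C=1.
Need (k + 2)·f(k+1) − (1)·f(k) = 1.
deg f ≤ -1 (via 1,0,0).
Negative degree bound (-1): no f exists, t_k not Gosper-summable.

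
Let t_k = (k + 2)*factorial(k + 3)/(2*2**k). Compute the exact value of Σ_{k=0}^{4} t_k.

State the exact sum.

Step 1: r(k) = (k + 3)*(k + 4)/(2*(k + 2)).
So A=k/2 + 2 and B=1, with C=k + 2.
Need (k/2 + 2)·f(k+1) − (1)·f(k) = k + 2.
Degrees (1,0,1) ⇒ d ≤ 0.
Match coefficients ⇒ f(k) = 2.
Get s_k = R·t_k = factorial(k + 3)/2**k with R(k) = B(k−1)f(k)/C(k) = 2/(k + 2).
Verify: (k + 2)*factorial(k + 3)/(2*2**k) matches t_k.
Sum = s_(5) − s_(0); s_(5) = 1260, s_(0) = 6 ⇒ 1254.

Σ = 1254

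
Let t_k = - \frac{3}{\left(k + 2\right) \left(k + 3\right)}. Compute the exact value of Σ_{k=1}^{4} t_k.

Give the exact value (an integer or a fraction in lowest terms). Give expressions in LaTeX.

r(k) = (k + 2)/(k + 4) after simplifying.
Take A(k)=k + 2, B(k)=k + 4, C(k)=1.
Key eq: (k + 2)·f(k+1) = (k + 3)·f(k) + (1).
From deg A=1, deg B=1, deg C=0: d=1.
Solve for f: f(k) = k/2 (degree 1 ≤ 1).
Certificate R = B(k−1)f/C = k*(k + 3)/2 gives s_k = -3*k/(2*k + 4).
Check: Δs_k = -3/(k**2 + 5*k + 6). ✓
Sum = s_(5) − s_(1); s_(5) = -15/14, s_(1) = -1/2 ⇒ -4/7.

Σ = -4/7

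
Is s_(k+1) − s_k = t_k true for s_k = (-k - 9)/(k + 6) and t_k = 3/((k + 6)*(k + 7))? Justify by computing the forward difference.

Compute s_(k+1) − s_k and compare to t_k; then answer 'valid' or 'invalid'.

Valid: the claim telescopes to t_k.

s_(k+1) = (-k - 10)/(k + 7)
s_(k+1) − s_k = 3/(k**2 + 13*k + 42)
(s_(k+1) − s_k) − t_k = 0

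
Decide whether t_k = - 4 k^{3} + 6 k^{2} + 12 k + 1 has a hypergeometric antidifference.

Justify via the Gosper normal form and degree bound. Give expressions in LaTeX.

Yes. s_k = k \left(- k^{3} + 4 k^{2} + 2 k - 4\right).

The ratio is (4*k**3 + 6*k**2 - 12*k - 15)/(4*k**3 - 6*k**2 - 12*k - 1).
So A=1 and B=1, with C=k**3 - 3*k**2/2 - 3*k - 1/4.
Key eq: (1)·f(k+1) = (1)·f(k) + (k**3 - 3*k**2/2 - 3*k - 1/4).
d = 4 from the (0,0,3) case.
Solve for f: f(k) = k*(k**3 - 4*k**2 - 2*k + 4)/4 (degree 4 ≤ 4).
Get s_k = R·t_k = k*(-k**3 + 4*k**2 + 2*k - 4) with R(k) = B(k−1)f(k)/C(k) = k*(k**3 - 4*k**2 - 2*k + 4)/(4*k**3 - 6*k**2 - 12*k - 1).
s_(k+1) − s_k = -4*k**3 + 6*k**2 + 12*k + 1 = t_k.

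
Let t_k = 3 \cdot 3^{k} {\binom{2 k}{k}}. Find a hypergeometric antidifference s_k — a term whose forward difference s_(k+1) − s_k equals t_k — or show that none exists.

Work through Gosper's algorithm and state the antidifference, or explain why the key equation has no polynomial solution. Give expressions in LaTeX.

t_(k+1)/t_k = 6*(2*k + 1)/(k + 1).
Factor: A=12*k + 6; B=k + 1; C=1.
Solve (12*k + 6)·f(k+1) − (k)·f(k) = 1.
Degrees (1,1,0) ⇒ d ≤ -1.
Negative degree bound (-1): no f exists, t_k not Gosper-summable.

none — t_k is not Gosper-summable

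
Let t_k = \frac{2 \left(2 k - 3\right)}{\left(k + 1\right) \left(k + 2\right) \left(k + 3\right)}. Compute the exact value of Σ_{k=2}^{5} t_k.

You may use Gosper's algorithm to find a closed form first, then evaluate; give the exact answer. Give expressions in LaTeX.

Σ = 29/168

The ratio is (k + 1)*(2*k - 1)/((k + 4)*(2*k - 3)).
Factor: A=k + 1; B=k + 4; C=k - 3/2.
Key eq: (k + 1)·f(k+1) = (k + 3)·f(k) + (k - 3/2).
deg f ≤ 2 (via 1,1,1).
Coefficient equations give f(k) = -k*(k + 11)/8.
So s_k = (B(k−1)f/C)·t_k = (-k*(k + 3)*(k + 11)/(4*(2*k - 3)))·t_k = k*(-k - 11)/(2*(k + 1)*(k + 2)).
Δs = 2*(2*k - 3)/(k**3 + 6*k**2 + 11*k + 6), as required.
Sum = s_(6) − s_(2); s_(6) = -51/56, s_(2) = -13/12 ⇒ 29/168.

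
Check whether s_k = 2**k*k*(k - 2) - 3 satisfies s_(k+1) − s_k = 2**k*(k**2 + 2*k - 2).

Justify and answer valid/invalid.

s_(k+1) = 2**(k + 1)*(k - 1)*(k + 1) - 3
s_(k+1) − s_k = 2**k*(k**2 + 2*k - 2)
(s_(k+1) − s_k) − t_k = 0

valid (s_(k+1) − s_k reduces to t_k)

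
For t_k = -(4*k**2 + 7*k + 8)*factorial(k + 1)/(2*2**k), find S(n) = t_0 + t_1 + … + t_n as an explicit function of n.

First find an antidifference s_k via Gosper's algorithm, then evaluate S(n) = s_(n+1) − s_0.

Step 1: r(k) = (k + 2)*(7*k + 4*(k + 1)**2 + 15)/(2*(4*k**2 + 7*k + 8)).
So A=k/2 + 1 and B=1, with C=k**2 + 7*k/4 + 2.
Solve (k/2 + 1)·f(k+1) − (1)·f(k) = k**2 + 7*k/4 + 2.
From deg A=1, deg B=0, deg C=2: d=1.
Solving with deg f ≤ 1: f(k) = (4*k + 3)/2.
R(k) = B(k−1)·f(k)/C(k) = 2*(4*k + 3)/(4*k**2 + 7*k + 8); s_k = R·t_k = -(4*k + 3)*factorial(k + 1)/2**k.
s_(k+1) − s_k = -(4*k**2 + 7*k + 8)*factorial(k + 1)/(2*2**k) = t_k.
s_(n+1) = -2**(-n - 1)*(4*n + 7)*factorial(n + 2) and s_(0) = -3, so S(n) = (6*2**n - 4*n**3*factorial(n) - 19*n**2*factorial(n) - 29*n*factorial(n) - 14*factorial(n))/(2*2**n).

S(n) = (6*2**n - 4*n**3*factorial(n) - 19*n**2*factorial(n) - 29*n*factorial(n) - 14*factorial(n))/(2*2**n)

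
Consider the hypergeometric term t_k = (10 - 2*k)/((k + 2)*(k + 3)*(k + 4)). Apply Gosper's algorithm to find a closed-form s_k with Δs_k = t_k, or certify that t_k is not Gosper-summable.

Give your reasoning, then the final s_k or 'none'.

s_k = k*(k + 9)/(2*(k + 2)*(k + 3))

The ratio is (k - 4)*(k + 2)/((k - 5)*(k + 5)).
Normal form (A,B,C) = (k + 2, k + 5, k - 5).
Solve (k + 2)·f(k+1) − (k + 4)·f(k) = k - 5.
d = 2 from the (1,1,1) case.
Match coefficients ⇒ f(k) = -k*(k + 9)/4.
Then R = B(k−1)f/C = -k*(k + 4)*(k + 9)/(4*(k - 5)), so s_k = R(k)·t_k = k*(k + 9)/(2*(k + 2)*(k + 3)).
Δs = 2*(5 - k)/(k**3 + 9*k**2 + 26*k + 24), as required.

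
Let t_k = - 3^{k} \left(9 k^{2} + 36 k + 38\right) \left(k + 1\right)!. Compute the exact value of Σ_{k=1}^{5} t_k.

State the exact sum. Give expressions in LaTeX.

Σ = -80831478

The ratio is 3*(9*k**3 + 72*k**2 + 191*k + 166)/(9*k**2 + 36*k + 38).
Factor: A=3*k + 6; B=1; C=k**2 + 4*k + 38/9.
Key eq: (3*k + 6)·f(k+1) = (1)·f(k) + (k**2 + 4*k + 38/9).
d = 1 from the (1,0,2) case.
A polynomial solution: f(k) = (3*k + 4)/9.
R(k) = B(k−1)·f(k)/C(k) = (3*k + 4)/(9*k**2 + 36*k + 38); s_k = R·t_k = -3**k*(3*k + 4)*factorial(k + 1).
s_(k+1) − s_k = -3**k*(9*k**2 + 36*k + 38)*factorial(k + 1) = t_k.
Σ_(k=1)^(5) t_k = s_(6) − s_(1) = -80831520 − (-42) = -80831478.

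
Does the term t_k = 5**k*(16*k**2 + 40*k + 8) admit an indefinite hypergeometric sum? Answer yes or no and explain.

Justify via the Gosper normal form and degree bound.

Yes. s_k = 5**k*(4*k**2 - 3).

Step 1: r(k) = 5*(2*k**2 + 9*k + 8)/(2*k**2 + 5*k + 1).
So A=5 and B=1, with C=k**2 + 5*k/2 + 1/2.
Need (5)·f(k+1) − (1)·f(k) = k**2 + 5*k/2 + 1/2.
From deg A=0, deg B=0, deg C=2: d=2.
A polynomial solution: f(k) = (4*k**2 - 3)/16.
R(k) = B(k−1)·f(k)/C(k) = (4*k**2 - 3)/(8*(2*k**2 + 5*k + 1)); s_k = R·t_k = 5**k*(4*k**2 - 3).
Verify: 5**k*(16*k**2 + 40*k + 8) matches t_k.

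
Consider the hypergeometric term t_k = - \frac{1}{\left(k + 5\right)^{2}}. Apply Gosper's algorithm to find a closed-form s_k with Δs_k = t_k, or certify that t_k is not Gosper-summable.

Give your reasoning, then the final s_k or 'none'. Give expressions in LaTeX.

t_(k+1)/t_k = (k + 5)**2/(k + 6)**2.
A = k**2 + 10*k + 25, B = k**2 + 12*k + 36, C = 1.
Set up (k**2 + 10*k + 25)·f(k+1) − (k**2 + 10*k + 25)·f(k) − (1) = 0.
deg f ≤ 0 (via 2,2,0).
f = c0 ⇒ A·f(k+1) − B(k−1)·f(k) − C = -1. The system {-1 = 0} is inconsistent; no antidifference.

none (Gosper's algorithm certifies no s_k)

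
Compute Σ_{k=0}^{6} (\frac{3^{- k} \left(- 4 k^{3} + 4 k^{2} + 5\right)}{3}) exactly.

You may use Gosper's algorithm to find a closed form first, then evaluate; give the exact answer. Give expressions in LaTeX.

Compute t_(k+1)/t_k: get (-4*(k + 1)**3 + 4*(k + 1)**2 + 5)/(3*(-4*k**3 + 4*k**2 + 5)).
So A=1/3 and B=1, with C=k**3 - k**2 - 5/4.
Need (1/3)·f(k+1) − (1)·f(k) = k**3 - k**2 - 5/4.
Degrees (0,0,3) ⇒ d ≤ 3.
Solve for f: f(k) = -3*(2*k**3 + k**2 + 4*k + 1)/4 (degree 3 ≤ 3).
So s_k = (B(k−1)f/C)·t_k = (-3*(2*k**3 + k**2 + 4*k + 1)/(4*k**3 - 4*k**2 - 5))·t_k = (2*k**3 + k**2 + 4*k + 1)/3**k.
Δs = (-4*k**3 + 4*k**2 + 5)/(3*3**k), as required.
Sum = s_(7) − s_(0); s_(7) = 764/2187, s_(0) = 1 ⇒ -1423/2187.

Σ = -1423/2187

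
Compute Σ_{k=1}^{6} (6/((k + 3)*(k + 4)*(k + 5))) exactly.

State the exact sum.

Σ = 27/220

Ratio r(k) = (k + 3)/(k + 6).
A = k + 3, B = k + 6, C = 1.
Key eq: (k + 3)·f(k+1) = (k + 5)·f(k) + (1).
Bound: deg f ≤ 2.
Match coefficients ⇒ f(k) = k*(k + 7)/24.
R(k) = B(k−1)·f(k)/C(k) = k*(k + 5)*(k + 7)/24; s_k = R·t_k = k*(k + 7)/(4*(k + 3)*(k + 4)).
Δs = 6/(k**3 + 12*k**2 + 47*k + 60), as required.
Evaluate s at k=7 and k=1: 49/220 and 1/10; difference 27/220.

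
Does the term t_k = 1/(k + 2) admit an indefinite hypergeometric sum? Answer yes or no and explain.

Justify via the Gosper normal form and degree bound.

No; the coefficient equations for f are inconsistent.

Ratio r(k) = (k + 2)/(k + 3).
A = k + 2, B = k + 3, C = 1.
Set up (k + 2)·f(k+1) − (k + 2)·f(k) − (1) = 0.
Degrees (1,1,0) ⇒ d ≤ 0.
f = c0 ⇒ A·f(k+1) − B(k−1)·f(k) − C = -1. The system {-1 = 0} is inconsistent; no antidifference.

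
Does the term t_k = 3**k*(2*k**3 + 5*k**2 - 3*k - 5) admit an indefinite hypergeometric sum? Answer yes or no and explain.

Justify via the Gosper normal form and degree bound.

Step 1: r(k) = 3*(2*k**3 + 11*k**2 + 13*k - 1)/(2*k**3 + 5*k**2 - 3*k - 5).
Factor: A=3; B=1; C=k**3 + 5*k**2/2 - 3*k/2 - 5/2.
Need (3)·f(k+1) − (1)·f(k) = k**3 + 5*k**2/2 - 3*k/2 - 5/2.
Bound: deg f ≤ 3.
Coefficient equations give f(k) = (k**3 - 2*k**2 - 1)/2.
R(k) = B(k−1)·f(k)/C(k) = (k**3 - 2*k**2 - 1)/(2*k**3 + 5*k**2 - 3*k - 5); s_k = R·t_k = 3**k*(k**3 - 2*k**2 - 1).
s_(k+1) − s_k = 3**k*(2*k**3 + 5*k**2 - 3*k - 5) = t_k.

Yes. s_k = 3**k*(k**3 - 2*k**2 - 1).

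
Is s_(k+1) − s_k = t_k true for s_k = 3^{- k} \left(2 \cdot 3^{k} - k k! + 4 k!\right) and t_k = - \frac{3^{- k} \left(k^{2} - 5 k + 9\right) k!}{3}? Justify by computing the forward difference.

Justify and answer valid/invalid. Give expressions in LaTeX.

s_(k+1) = (6*3**k - k**2*factorial(k) + 2*k*factorial(k) + 3*factorial(k))/(3*3**k)
s_(k+1) − s_k = -(k**2 - 5*k + 9)*factorial(k)/(3*3**k)
(s_(k+1) − s_k) − t_k = 0

valid; difference matches t_k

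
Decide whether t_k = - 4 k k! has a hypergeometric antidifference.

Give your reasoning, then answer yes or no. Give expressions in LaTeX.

Compute t_(k+1)/t_k: get (k + 1)**2/k.
A = k + 1, B = 1, C = k.
f must satisfy (k + 1)·f(k+1) − (1)·f(k) = k.
Bound: deg f ≤ 0.
Match coefficients ⇒ f(k) = 1.
Then R = B(k−1)f/C = 1/k, so s_k = R(k)·t_k = -4*factorial(k).
Verify: -4*k*factorial(k) matches t_k.

Yes. s_k = - 4 k!.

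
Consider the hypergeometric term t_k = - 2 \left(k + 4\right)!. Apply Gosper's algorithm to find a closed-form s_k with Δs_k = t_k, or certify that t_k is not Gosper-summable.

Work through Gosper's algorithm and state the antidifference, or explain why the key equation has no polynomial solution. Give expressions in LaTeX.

none (Gosper's algorithm certifies no s_k)

Compute t_(k+1)/t_k: get k + 5.
Take A(k)=k + 5, B(k)=1, C(k)=1.
f must satisfy (k + 5)·f(k+1) − (1)·f(k) = 1.
d = -1 from the (1,0,0) case.
Bound -1 < 0, so the key equation has no polynomial solution.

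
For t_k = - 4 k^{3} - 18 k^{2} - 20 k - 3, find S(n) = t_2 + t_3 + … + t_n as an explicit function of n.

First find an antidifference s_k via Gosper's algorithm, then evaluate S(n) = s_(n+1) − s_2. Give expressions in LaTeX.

The ratio is (4*k**3 + 30*k**2 + 68*k + 45)/(4*k**3 + 18*k**2 + 20*k + 3).
Normal form (A,B,C) = (1, 1, k**3 + 9*k**2/2 + 5*k + 3/4).
Key eq: (1)·f(k+1) = (1)·f(k) + (k**3 + 9*k**2/2 + 5*k + 3/4).
deg f ≤ 4 (via 0,0,3).
A polynomial solution: f(k) = k*(k + 2)*(k**2 + 2*k - 2)/4.
Get s_k = R·t_k = k*(-k**3 - 4*k**2 - 2*k + 4) with R(k) = B(k−1)f(k)/C(k) = k*(k + 2)*(k**2 + 2*k - 2)/((2*k + 3)*(2*k**2 + 6*k + 1)).
Verify: -4*k**3 - 18*k**2 - 20*k - 3 matches t_k.
Σ_(k=2)^n t_k = s_(n+1) − s_(2) = (-n**4 - 8*n**3 - 20*n**2 - 16*n - 3) − (-48), i.e. -n**4 - 8*n**3 - 20*n**2 - 16*n + 45.

S(n) = - n^{4} - 8 n^{3} - 20 n^{2} - 16 n + 45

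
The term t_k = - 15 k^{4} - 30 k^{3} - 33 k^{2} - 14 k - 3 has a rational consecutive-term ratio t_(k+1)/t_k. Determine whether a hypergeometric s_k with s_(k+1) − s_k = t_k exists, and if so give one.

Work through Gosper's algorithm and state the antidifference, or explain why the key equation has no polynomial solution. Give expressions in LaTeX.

r(k) = (15*k**4 + 90*k**3 + 213*k**2 + 230*k + 95)/(15*k**4 + 30*k**3 + 33*k**2 + 14*k + 3) after simplifying.
Take A(k)=1, B(k)=1, C(k)=k**4 + 2*k**3 + 11*k**2/5 + 14*k/15 + 1/5.
Need (1)·f(k+1) − (1)·f(k) = k**4 + 2*k**3 + 11*k**2/5 + 14*k/15 + 1/5.
deg f ≤ 5 (via 0,0,4).
Match coefficients ⇒ f(k) = k*(k**2 + k + 1)*(3*k**2 - 3*k + 1)/15.
So s_k = (B(k−1)f/C)·t_k = (k*(k**2 + k + 1)*(3*k**2 - 3*k + 1)/(15*k**4 + 30*k**3 + 33*k**2 + 14*k + 3))·t_k = k*(-3*k**4 - k**2 + 2*k - 1).
Δs = -15*k**4 - 30*k**3 - 33*k**2 - 14*k - 3, as required.

s_k = k \left(- 3 k^{4} - k^{2} + 2 k - 1\right)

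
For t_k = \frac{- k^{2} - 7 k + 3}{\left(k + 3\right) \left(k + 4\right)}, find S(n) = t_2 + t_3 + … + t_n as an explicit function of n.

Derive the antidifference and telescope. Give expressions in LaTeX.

S(n) = \frac{1 - n^{2}}{n + 4}

Ratio r(k) = (k + 3)*(7*k + (k + 1)**2 + 4)/((k + 5)*(k**2 + 7*k - 3)).
So A=k + 3 and B=k + 5, with C=k**2 + 7*k - 3.
Solve (k + 3)·f(k+1) − (k + 4)·f(k) = k**2 + 7*k - 3.
From deg A=1, deg B=1, deg C=2: d=2.
Solve for f: f(k) = k*(k - 2) (degree 2 ≤ 2).
Get s_k = R·t_k = k*(2 - k)/(k + 3) with R(k) = B(k−1)f(k)/C(k) = k*(k - 2)*(k + 4)/(k**2 + 7*k - 3).
s_(k+1) − s_k = (-k**2 - 7*k + 3)/(k**2 + 7*k + 12) = t_k.
Evaluate: s_(n+1) = (1 - n**2)/(n + 4); subtract s_(2) = 0 ⇒ S(n) = (1 - n**2)/(n + 4).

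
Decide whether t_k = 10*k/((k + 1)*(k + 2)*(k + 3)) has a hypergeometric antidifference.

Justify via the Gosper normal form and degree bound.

Compute t_(k+1)/t_k: get (k + 1)**2/(k*(k + 4)).
Factor: A=k + 1; B=k + 4; C=k.
f must satisfy (k + 1)·f(k+1) − (k + 3)·f(k) = k.
From deg A=1, deg B=1, deg C=1: d=2.
Match coefficients ⇒ f(k) = k*(k - 1)/4.
Certificate R = B(k−1)f/C = (k - 1)*(k + 3)/4 gives s_k = 5*k*(k - 1)/(2*(k + 1)*(k + 2)).
Δs = 10*k/(k**3 + 6*k**2 + 11*k + 6), as required.

Yes. s_k = 5*k*(k - 1)/(2*(k + 1)*(k + 2)).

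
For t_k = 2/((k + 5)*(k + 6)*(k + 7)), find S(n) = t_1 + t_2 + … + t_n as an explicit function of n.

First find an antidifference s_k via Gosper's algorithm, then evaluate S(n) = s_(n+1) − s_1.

The ratio is (k + 5)/(k + 8).
Gosper form: A/B · C(k+1)/C(k) with A=k + 5, B=k + 8, C=1.
Solve (k + 5)·f(k+1) − (k + 7)·f(k) = 1.
Degrees (1,1,0) ⇒ d ≤ 2.
Coefficient equations give f(k) = k*(k + 11)/60.
R(k) = B(k−1)·f(k)/C(k) = k*(k + 7)*(k + 11)/60; s_k = R·t_k = k*(k + 11)/(30*(k + 5)*(k + 6)).
s_(k+1) − s_k = 2/(k**3 + 18*k**2 + 107*k + 210) = t_k.
Σ_(k=1)^n t_k = s_(n+1) − s_(1) = ((n**2 + 13*n + 12)/(30*(n**2 + 13*n + 42))) − (1/105), i.e. n*(n + 13)/(42*(n**2 + 13*n + 42)).

S(n) = n*(n + 13)/(42*(n**2 + 13*n + 42))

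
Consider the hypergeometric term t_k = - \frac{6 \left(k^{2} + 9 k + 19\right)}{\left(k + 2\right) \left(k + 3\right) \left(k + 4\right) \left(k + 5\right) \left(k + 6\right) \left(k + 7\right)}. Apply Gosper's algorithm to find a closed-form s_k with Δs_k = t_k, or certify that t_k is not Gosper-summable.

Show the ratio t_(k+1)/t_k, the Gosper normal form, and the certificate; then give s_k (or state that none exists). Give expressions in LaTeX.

s_k = \frac{k \left(- k^{2} - 12 k - 44\right)}{24 \left(k^{3} + 12 k^{2} + 44 k + 48\right)}

Compute t_(k+1)/t_k: get (k + 2)*(9*k + (k + 1)**2 + 28)/((k + 8)*(k**2 + 9*k + 19)).
Take A(k)=k + 2, B(k)=k + 8, C(k)=k**2 + 9*k + 19.
Need (k + 2)·f(k+1) − (k + 7)·f(k) = k**2 + 9*k + 19.
d = 5 from the (1,1,2) case.
A polynomial solution: f(k) = k*(k + 3)*(k + 5)*(k**2 + 12*k + 44)/144.
R(k) = B(k−1)·f(k)/C(k) = k*(k + 3)*(k + 5)*(k + 7)*(k**2 + 12*k + 44)/(144*(k**2 + 9*k + 19)); s_k = R·t_k = k*(-k**2 - 12*k - 44)/(24*(k**3 + 12*k**2 + 44*k + 48)).
Verify: 6*(-k**2 - 9*k - 19)/(k**6 + 27*k**5 + 295*k**4 + 1665*k**3 + 5104*k**2 + 8028*k + 5040) matches t_k.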